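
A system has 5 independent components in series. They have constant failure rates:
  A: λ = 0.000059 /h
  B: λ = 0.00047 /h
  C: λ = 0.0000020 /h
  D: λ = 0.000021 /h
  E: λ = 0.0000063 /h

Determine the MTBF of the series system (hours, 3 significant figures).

1790

Series of exponential components: λ_sys = Σ λ_i
λ_sys = 0.000059 + 0.00047 + 0.0000020 + 0.000021 + 0.0000063 = 5.5830e-04 /h
MTBF = 1 / λ_sys = 1790 h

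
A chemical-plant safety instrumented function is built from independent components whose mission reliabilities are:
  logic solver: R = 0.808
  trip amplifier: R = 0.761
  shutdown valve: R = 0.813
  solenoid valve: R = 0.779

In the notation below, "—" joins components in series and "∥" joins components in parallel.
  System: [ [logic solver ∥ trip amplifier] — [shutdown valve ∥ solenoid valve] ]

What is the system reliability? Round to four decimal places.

Parallel (logic solver and trip amplifier): 1 − (1 − 0.808000)(1 − 0.761000) = 0.954112
Parallel (shutdown valve and solenoid valve): 1 − (1 − 0.813000)(1 − 0.779000) = 0.958673
Series ([0.954112] and [0.958673]): 0.954112 × 0.958673 = 0.9147

0.9147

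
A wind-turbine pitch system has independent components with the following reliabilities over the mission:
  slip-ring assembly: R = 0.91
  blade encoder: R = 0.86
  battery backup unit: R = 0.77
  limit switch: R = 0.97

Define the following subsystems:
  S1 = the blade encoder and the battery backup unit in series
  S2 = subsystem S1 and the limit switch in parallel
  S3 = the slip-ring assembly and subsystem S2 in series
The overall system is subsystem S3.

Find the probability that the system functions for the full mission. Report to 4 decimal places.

0.9008

Series (blade encoder and battery backup unit): 0.860000 × 0.770000 = 0.662200
Parallel ([0.662200] and limit switch): 1 − (1 − 0.662200)(1 − 0.970000) = 0.989866
Series (slip-ring assembly and [0.989866]): 0.910000 × 0.989866 = 0.9008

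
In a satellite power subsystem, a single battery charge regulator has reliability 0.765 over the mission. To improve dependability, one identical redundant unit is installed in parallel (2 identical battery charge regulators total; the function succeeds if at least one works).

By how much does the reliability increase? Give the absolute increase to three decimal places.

R_before = 0.765
R_after = 1 − (1 − 0.765)^2 = 0.945
ΔR = 0.945 − 0.765 = 0.180

0.180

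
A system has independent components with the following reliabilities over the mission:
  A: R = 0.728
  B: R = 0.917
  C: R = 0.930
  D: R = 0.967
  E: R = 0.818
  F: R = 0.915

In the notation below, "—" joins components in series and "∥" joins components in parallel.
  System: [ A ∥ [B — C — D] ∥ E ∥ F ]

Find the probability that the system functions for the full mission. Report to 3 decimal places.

Series (B, C, and D): 0.91700 × 0.93000 × 0.96700 = 0.82467
Parallel (A, [0.82467], E, and F): 1 − (1 − 0.72800)(1 − 0.82467)(1 − 0.81800)(1 − 0.91500) = 0.999

0.999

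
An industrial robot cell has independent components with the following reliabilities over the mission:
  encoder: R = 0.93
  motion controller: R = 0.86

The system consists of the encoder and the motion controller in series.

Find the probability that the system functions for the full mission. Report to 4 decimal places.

Series (encoder and motion controller): 0.930000 × 0.860000 = 0.7998

0.7998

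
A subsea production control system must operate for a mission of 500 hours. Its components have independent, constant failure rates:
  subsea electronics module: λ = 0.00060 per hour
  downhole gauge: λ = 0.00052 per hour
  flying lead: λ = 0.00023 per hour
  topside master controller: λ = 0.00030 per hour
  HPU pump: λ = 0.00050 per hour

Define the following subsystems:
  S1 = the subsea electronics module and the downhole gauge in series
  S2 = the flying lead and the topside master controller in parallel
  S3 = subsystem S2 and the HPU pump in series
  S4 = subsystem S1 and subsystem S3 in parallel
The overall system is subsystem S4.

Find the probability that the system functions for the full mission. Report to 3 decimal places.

R(subsea electronics module) = exp(−0.00060 × 500) = 0.74082
R(downhole gauge) = exp(−0.00052 × 500) = 0.77105
R(flying lead) = exp(−0.00023 × 500) = 0.89137
R(topside master controller) = exp(−0.00030 × 500) = 0.86071
R(HPU pump) = exp(−0.00050 × 500) = 0.77880
Series (subsea electronics module and downhole gauge): 0.74082 × 0.77105 = 0.57121
Parallel (flying lead and topside master controller): 1 − (1 − 0.89137)(1 − 0.86071) = 0.98487
Series ([0.98487] and HPU pump): 0.98487 × 0.77880 = 0.76702
Parallel ([0.57121] and [0.76702]): 1 − (1 − 0.57121)(1 − 0.76702) = 0.900

0.900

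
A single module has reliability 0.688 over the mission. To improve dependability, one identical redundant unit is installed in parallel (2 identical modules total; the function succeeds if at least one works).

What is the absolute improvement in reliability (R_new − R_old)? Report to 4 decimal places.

0.2147

R_before = 0.688
R_after = 1 − (1 − 0.688)^2 = 0.9027
ΔR = 0.9027 − 0.688 = 0.2147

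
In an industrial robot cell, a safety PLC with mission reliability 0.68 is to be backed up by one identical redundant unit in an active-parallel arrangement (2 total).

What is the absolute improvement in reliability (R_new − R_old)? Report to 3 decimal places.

0.218

R_before = 0.68
R_after = 1 − (1 − 0.68)^2 = 0.898
ΔR = 0.898 − 0.68 = 0.218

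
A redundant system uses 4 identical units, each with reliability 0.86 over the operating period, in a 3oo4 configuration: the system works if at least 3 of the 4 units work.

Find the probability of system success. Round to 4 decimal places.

R = Σ_{i=3}^{4} C(4,i) p^i (1−p)^{4−i} with p = 0.86
C(4,3)·0.86^3·0.14^1 = 0.356191
C(4,4)·0.86^4·0.14^0 = 0.547008
Sum = 0.9032

0.9032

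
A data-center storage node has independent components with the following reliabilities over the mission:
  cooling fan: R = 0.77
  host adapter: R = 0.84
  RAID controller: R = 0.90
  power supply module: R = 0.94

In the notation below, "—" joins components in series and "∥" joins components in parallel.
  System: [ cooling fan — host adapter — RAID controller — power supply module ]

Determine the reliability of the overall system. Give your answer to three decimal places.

0.547

Series (cooling fan, host adapter, RAID controller, and power supply module): 0.77000 × 0.84000 × 0.90000 × 0.94000 = 0.547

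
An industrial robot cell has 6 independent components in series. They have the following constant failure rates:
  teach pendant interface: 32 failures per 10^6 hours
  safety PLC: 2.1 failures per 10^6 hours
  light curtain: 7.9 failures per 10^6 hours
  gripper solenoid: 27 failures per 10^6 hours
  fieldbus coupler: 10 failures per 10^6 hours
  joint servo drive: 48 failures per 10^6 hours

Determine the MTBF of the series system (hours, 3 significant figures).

Series of exponential components: λ_sys = Σ λ_i
λ_sys = 0.000032 + 0.0000021 + 0.0000079 + 0.000027 + 0.000010 + 0.000048 = 1.2700e-04 /h
MTBF = 1 / λ_sys = 7870 h

7870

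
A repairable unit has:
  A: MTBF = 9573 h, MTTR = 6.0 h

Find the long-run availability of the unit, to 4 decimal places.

0.9994

A(A) = MTBF/(MTBF+MTTR) = 9573/(9573+6.0) = 0.9994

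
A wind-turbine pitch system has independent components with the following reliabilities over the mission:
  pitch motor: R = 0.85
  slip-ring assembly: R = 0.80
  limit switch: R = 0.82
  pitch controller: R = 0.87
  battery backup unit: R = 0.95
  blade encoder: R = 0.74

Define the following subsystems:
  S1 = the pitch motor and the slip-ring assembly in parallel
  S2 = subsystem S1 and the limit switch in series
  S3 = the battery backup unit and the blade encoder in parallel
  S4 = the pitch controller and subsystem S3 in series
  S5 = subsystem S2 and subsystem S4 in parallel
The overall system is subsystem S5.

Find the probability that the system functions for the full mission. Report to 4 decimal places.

Parallel (pitch motor and slip-ring assembly): 1 − (1 − 0.850000)(1 − 0.800000) = 0.970000
Series ([0.970000] and limit switch): 0.970000 × 0.820000 = 0.795400
Parallel (battery backup unit and blade encoder): 1 − (1 − 0.950000)(1 − 0.740000) = 0.987000
Series (pitch controller and [0.987000]): 0.870000 × 0.987000 = 0.858690
Parallel ([0.795400] and [0.858690]): 1 − (1 − 0.795400)(1 − 0.858690) = 0.9711

0.9711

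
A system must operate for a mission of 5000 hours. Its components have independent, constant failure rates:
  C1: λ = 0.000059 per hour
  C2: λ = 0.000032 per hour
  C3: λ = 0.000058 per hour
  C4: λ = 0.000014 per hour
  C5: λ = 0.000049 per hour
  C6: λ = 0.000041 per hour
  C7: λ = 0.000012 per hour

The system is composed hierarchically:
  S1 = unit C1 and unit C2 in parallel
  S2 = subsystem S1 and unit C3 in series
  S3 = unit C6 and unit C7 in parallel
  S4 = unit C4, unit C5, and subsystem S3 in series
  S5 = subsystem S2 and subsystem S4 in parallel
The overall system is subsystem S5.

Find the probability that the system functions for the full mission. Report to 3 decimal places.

R(C1) = exp(−0.000059 × 5000) = 0.74453
R(C2) = exp(−0.000032 × 5000) = 0.85214
R(C3) = exp(−0.000058 × 5000) = 0.74826
R(C4) = exp(−0.000014 × 5000) = 0.93239
R(C5) = exp(−0.000049 × 5000) = 0.78270
R(C6) = exp(−0.000041 × 5000) = 0.81465
R(C7) = exp(−0.000012 × 5000) = 0.94176
Parallel (C1 and C2): 1 − (1 − 0.74453)(1 − 0.85214) = 0.96223
Series ([0.96223] and C3): 0.96223 × 0.74826 = 0.72000
Parallel (C6 and C7): 1 − (1 − 0.81465)(1 − 0.94176) = 0.98921
Series (C4, C5, and [0.98921]): 0.93239 × 0.78270 × 0.98921 = 0.72191
Parallel ([0.72000] and [0.72191]): 1 − (1 − 0.72000)(1 − 0.72191) = 0.922

0.922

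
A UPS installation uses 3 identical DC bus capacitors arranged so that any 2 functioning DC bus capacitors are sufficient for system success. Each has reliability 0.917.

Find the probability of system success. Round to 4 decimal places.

R = Σ_{i=2}^{3} C(3,i) p^i (1−p)^{3−i} with p = 0.917
C(3,2)·0.917^2·0.083^1 = 0.209381
C(3,3)·0.917^3·0.083^0 = 0.771095
Sum = 0.9805

0.9805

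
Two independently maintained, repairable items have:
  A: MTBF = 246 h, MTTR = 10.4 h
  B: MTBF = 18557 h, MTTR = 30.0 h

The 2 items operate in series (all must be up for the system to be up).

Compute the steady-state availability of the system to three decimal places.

0.958

A(A) = MTBF/(MTBF+MTTR) = 246/(246+10.4) = 0.959438
A(B) = MTBF/(MTBF+MTTR) = 18557/(18557+30.0) = 0.998386
Series availability: 0.959438 × 0.998386 = 0.958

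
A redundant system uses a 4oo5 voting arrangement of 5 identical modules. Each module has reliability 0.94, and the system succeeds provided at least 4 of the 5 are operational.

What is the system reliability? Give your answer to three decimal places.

R = Σ_{i=4}^{5} C(5,i) p^i (1−p)^{5−i} with p = 0.94
C(5,4)·0.94^4·0.06^1 = 0.23422
C(5,5)·0.94^5·0.06^0 = 0.73390
Sum = 0.968

0.968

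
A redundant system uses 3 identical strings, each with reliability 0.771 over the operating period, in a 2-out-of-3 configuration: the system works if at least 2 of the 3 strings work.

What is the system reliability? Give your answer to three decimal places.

0.867

R = Σ_{i=2}^{3} C(3,i) p^i (1−p)^{3−i} with p = 0.771
C(3,2)·0.771^2·0.229^1 = 0.40838
C(3,3)·0.771^3·0.229^0 = 0.45831
Sum = 0.867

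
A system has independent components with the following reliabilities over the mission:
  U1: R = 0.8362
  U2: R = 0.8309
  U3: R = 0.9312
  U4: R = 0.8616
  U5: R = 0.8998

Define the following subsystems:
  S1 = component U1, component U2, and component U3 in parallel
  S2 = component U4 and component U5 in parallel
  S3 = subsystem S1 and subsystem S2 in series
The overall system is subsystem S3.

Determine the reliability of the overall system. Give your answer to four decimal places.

0.9843

Parallel (U1, U2, and U3): 1 − (1 − 0.836200)(1 − 0.830900)(1 − 0.931200) = 0.998094
Parallel (U4 and U5): 1 − (1 − 0.861600)(1 − 0.899800) = 0.986132
Series ([0.998094] and [0.986132]): 0.998094 × 0.986132 = 0.9843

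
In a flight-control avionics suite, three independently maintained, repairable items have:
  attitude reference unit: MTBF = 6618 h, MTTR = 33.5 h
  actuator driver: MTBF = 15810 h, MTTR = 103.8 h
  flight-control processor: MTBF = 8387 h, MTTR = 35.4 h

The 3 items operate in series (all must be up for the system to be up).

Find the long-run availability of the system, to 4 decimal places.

0.9843

A(attitude reference unit) = MTBF/(MTBF+MTTR) = 6618/(6618+33.5) = 0.994964
A(actuator driver) = MTBF/(MTBF+MTTR) = 15810/(15810+103.8) = 0.993477
A(flight-control processor) = MTBF/(MTBF+MTTR) = 8387/(8387+35.4) = 0.995797
Series availability: 0.994964 × 0.993477 × 0.995797 = 0.9843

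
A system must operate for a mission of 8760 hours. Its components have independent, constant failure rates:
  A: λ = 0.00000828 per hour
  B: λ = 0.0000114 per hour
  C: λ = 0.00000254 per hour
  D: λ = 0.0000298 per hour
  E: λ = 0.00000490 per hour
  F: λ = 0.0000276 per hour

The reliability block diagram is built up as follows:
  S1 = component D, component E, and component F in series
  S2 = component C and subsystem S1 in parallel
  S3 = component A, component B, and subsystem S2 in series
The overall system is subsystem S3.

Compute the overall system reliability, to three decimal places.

0.834

R(A) = exp(−0.00000828 × 8760) = 0.93004
R(B) = exp(−0.0000114 × 8760) = 0.90496
R(C) = exp(−0.00000254 × 8760) = 0.97800
R(D) = exp(−0.0000298 × 8760) = 0.77024
R(E) = exp(−0.00000490 × 8760) = 0.95798
R(F) = exp(−0.0000276 × 8760) = 0.78523
Series (D, E, and F): 0.77024 × 0.95798 × 0.78523 = 0.57940
Parallel (C and [0.57940]): 1 − (1 − 0.97800)(1 − 0.57940) = 0.99075
Series (A, B, and [0.99075]): 0.93004 × 0.90496 × 0.99075 = 0.834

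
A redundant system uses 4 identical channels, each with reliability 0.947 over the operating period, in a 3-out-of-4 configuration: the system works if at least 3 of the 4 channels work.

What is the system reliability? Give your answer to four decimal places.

0.9843

R = Σ_{i=3}^{4} C(4,i) p^i (1−p)^{4−i} with p = 0.947
C(4,3)·0.947^3·0.053^1 = 0.180047
C(4,4)·0.947^4·0.053^0 = 0.804266
Sum = 0.9843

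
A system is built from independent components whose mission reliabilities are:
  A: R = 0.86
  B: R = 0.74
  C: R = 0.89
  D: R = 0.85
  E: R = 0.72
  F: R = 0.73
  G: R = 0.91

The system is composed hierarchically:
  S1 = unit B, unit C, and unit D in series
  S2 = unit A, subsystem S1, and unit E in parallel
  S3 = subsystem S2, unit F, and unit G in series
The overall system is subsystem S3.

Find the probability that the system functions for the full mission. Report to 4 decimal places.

0.6528

Series (B, C, and D): 0.740000 × 0.890000 × 0.850000 = 0.559810
Parallel (A, [0.559810], and E): 1 − (1 − 0.860000)(1 − 0.559810)(1 − 0.720000) = 0.982745
Series ([0.982745], F, and G): 0.982745 × 0.730000 × 0.910000 = 0.6528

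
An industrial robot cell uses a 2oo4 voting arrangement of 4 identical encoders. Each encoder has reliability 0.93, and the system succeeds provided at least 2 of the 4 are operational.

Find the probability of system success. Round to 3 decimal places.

R = Σ_{i=2}^{4} C(4,i) p^i (1−p)^{4−i} with p = 0.93
C(4,2)·0.93^2·0.07^2 = 0.02543
C(4,3)·0.93^3·0.07^1 = 0.22522
C(4,4)·0.93^4·0.07^0 = 0.74805
Sum = 0.999

0.999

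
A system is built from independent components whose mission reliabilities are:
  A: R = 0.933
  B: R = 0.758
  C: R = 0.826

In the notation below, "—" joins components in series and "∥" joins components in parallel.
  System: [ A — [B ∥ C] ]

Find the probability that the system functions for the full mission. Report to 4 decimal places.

0.8937

Parallel (B and C): 1 − (1 − 0.758000)(1 − 0.826000) = 0.957892
Series (A and [0.957892]): 0.933000 × 0.957892 = 0.8937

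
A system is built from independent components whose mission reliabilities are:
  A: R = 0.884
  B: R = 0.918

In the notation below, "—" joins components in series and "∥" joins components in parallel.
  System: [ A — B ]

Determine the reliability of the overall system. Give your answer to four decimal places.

0.8115

Series (A and B): 0.884000 × 0.918000 = 0.8115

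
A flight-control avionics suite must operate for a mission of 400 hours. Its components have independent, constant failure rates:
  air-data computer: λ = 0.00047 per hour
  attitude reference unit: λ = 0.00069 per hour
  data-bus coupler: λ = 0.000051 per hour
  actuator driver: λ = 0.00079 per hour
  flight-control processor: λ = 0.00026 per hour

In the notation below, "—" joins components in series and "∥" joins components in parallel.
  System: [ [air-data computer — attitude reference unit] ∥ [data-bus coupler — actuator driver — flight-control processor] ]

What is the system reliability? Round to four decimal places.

0.8678

R(air-data computer) = exp(−0.00047 × 400) = 0.828615
R(attitude reference unit) = exp(−0.00069 × 400) = 0.758813
R(data-bus coupler) = exp(−0.000051 × 400) = 0.979807
R(actuator driver) = exp(−0.00079 × 400) = 0.729059
R(flight-control processor) = exp(−0.00026 × 400) = 0.901225
Series (air-data computer and attitude reference unit): 0.828615 × 0.758813 = 0.628764
Series (data-bus coupler, actuator driver, and flight-control processor): 0.979807 × 0.729059 × 0.901225 = 0.643778
Parallel ([0.628764] and [0.643778]): 1 − (1 − 0.628764)(1 − 0.643778) = 0.8678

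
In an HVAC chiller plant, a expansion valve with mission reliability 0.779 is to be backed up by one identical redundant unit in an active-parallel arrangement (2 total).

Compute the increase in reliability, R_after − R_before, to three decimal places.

0.172

R_before = 0.779
R_after = 1 − (1 − 0.779)^2 = 0.951
ΔR = 0.951 − 0.779 = 0.172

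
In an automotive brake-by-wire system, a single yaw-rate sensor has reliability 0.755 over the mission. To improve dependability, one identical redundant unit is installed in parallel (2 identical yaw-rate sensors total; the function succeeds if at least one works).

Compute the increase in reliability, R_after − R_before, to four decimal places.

0.1850

R_before = 0.755
R_after = 1 − (1 − 0.755)^2 = 0.9400
ΔR = 0.9400 − 0.755 = 0.1850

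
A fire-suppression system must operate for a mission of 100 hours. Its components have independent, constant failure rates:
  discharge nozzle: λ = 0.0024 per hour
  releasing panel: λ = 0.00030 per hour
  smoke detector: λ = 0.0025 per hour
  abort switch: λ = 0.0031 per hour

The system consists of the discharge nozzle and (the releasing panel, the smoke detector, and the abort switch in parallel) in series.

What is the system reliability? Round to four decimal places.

0.7853

R(discharge nozzle) = exp(−0.0024 × 100) = 0.786628
R(releasing panel) = exp(−0.00030 × 100) = 0.970446
R(smoke detector) = exp(−0.0025 × 100) = 0.778801
R(abort switch) = exp(−0.0031 × 100) = 0.733447
Parallel (releasing panel, smoke detector, and abort switch): 1 − (1 − 0.970446)(1 − 0.778801)(1 − 0.733447) = 0.998257
Series (discharge nozzle and [0.998257]): 0.786628 × 0.998257 = 0.7853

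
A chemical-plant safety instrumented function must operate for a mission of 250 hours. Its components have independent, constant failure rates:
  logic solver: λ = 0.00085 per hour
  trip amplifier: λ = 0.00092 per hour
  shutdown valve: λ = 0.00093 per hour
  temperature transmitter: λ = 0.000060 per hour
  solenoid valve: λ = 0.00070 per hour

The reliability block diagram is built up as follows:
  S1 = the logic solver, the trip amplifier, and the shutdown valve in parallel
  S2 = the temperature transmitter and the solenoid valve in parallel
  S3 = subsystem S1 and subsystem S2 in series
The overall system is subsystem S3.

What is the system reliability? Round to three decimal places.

0.989

R(logic solver) = exp(−0.00085 × 250) = 0.80856
R(trip amplifier) = exp(−0.00092 × 250) = 0.79453
R(shutdown valve) = exp(−0.00093 × 250) = 0.79255
R(temperature transmitter) = exp(−0.000060 × 250) = 0.98511
R(solenoid valve) = exp(−0.00070 × 250) = 0.83946
Parallel (logic solver, trip amplifier, and shutdown valve): 1 − (1 − 0.80856)(1 − 0.79453)(1 − 0.79255) = 0.99184
Parallel (temperature transmitter and solenoid valve): 1 − (1 − 0.98511)(1 − 0.83946) = 0.99761
Series ([0.99184] and [0.99761]): 0.99184 × 0.99761 = 0.989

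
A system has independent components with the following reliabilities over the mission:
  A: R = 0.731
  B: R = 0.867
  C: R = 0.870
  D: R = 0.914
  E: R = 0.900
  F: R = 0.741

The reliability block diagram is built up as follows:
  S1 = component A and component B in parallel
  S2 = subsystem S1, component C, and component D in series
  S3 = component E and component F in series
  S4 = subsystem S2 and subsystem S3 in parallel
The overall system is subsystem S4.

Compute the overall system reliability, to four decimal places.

Parallel (A and B): 1 − (1 − 0.731000)(1 − 0.867000) = 0.964223
Series ([0.964223], C, and D): 0.964223 × 0.870000 × 0.914000 = 0.766731
Series (E and F): 0.900000 × 0.741000 = 0.666900
Parallel ([0.766731] and [0.666900]): 1 − (1 − 0.766731)(1 − 0.666900) = 0.9223

0.9223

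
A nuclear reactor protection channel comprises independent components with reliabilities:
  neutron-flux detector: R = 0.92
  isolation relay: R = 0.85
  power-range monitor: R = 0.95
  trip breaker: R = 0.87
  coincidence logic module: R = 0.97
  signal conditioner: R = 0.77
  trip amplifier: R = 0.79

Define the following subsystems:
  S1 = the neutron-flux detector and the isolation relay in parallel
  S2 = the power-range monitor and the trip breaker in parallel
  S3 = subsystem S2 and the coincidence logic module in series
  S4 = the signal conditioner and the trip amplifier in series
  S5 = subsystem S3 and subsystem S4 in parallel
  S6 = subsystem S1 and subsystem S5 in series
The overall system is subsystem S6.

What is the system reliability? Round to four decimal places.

Parallel (neutron-flux detector and isolation relay): 1 − (1 − 0.920000)(1 − 0.850000) = 0.988000
Parallel (power-range monitor and trip breaker): 1 − (1 − 0.950000)(1 − 0.870000) = 0.993500
Series ([0.993500] and coincidence logic module): 0.993500 × 0.970000 = 0.963695
Series (signal conditioner and trip amplifier): 0.770000 × 0.790000 = 0.608300
Parallel ([0.963695] and [0.608300]): 1 − (1 − 0.963695)(1 − 0.608300) = 0.985779
Series ([0.988000] and [0.985779]): 0.988000 × 0.985779 = 0.9739

0.9739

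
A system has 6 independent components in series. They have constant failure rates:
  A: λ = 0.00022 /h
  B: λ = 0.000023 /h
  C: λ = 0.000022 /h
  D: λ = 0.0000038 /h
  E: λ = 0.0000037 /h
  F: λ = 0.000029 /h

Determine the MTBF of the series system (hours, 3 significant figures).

Series of exponential components: λ_sys = Σ λ_i
λ_sys = 0.00022 + 0.000023 + 0.000022 + 0.0000038 + 0.0000037 + 0.000029 = 3.0150e-04 /h
MTBF = 1 / λ_sys = 3320 h

3320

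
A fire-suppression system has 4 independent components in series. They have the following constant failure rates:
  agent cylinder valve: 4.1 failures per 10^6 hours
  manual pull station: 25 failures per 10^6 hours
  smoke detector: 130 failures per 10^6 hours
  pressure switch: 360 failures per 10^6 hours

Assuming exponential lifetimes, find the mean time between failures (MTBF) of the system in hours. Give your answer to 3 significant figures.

Series of exponential components: λ_sys = Σ λ_i
λ_sys = 0.0000041 + 0.000025 + 0.00013 + 0.00036 = 5.1910e-04 /h
MTBF = 1 / λ_sys = 1930 h

1930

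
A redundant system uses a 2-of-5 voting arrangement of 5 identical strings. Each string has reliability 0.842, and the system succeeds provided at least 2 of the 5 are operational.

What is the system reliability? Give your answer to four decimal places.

0.9973

R = Σ_{i=2}^{5} C(5,i) p^i (1−p)^{5−i} with p = 0.842
C(5,2)·0.842^2·0.158^3 = 0.027964
C(5,3)·0.842^3·0.158^2 = 0.149022
C(5,4)·0.842^4·0.158^1 = 0.397078
C(5,5)·0.842^5·0.158^0 = 0.423214
Sum = 0.9973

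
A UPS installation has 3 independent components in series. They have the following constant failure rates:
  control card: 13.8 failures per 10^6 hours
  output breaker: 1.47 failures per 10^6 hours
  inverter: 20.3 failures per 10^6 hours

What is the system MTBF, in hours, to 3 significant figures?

28100

Series of exponential components: λ_sys = Σ λ_i
λ_sys = 0.0000138 + 0.00000147 + 0.0000203 = 3.5570e-05 /h
MTBF = 1 / λ_sys = 28100 h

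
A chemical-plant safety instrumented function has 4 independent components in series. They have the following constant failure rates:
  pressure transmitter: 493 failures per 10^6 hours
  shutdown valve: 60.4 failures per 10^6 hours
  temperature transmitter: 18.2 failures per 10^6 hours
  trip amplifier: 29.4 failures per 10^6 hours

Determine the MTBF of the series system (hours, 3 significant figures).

1660

Series of exponential components: λ_sys = Σ λ_i
λ_sys = 0.000493 + 0.0000604 + 0.0000182 + 0.0000294 = 6.0100e-04 /h
MTBF = 1 / λ_sys = 1660 h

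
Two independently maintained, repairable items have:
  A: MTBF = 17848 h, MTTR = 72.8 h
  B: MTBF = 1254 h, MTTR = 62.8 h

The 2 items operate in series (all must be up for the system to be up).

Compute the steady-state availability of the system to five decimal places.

0.94844

A(A) = MTBF/(MTBF+MTTR) = 17848/(17848+72.8) = 0.995938
A(B) = MTBF/(MTBF+MTTR) = 1254/(1254+62.8) = 0.952309
Series availability: 0.995938 × 0.952309 = 0.94844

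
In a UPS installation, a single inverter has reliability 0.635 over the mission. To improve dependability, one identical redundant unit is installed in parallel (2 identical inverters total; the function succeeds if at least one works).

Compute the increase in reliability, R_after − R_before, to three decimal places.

0.232

R_before = 0.635
R_after = 1 − (1 − 0.635)^2 = 0.867
ΔR = 0.867 − 0.635 = 0.232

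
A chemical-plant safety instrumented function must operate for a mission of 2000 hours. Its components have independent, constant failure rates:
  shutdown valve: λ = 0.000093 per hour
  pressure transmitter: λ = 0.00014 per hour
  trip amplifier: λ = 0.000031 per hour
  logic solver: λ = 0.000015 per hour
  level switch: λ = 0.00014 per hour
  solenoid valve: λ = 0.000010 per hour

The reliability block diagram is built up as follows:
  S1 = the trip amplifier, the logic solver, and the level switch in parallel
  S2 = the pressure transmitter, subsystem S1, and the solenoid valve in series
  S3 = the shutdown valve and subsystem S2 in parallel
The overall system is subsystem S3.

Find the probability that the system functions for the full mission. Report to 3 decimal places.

R(shutdown valve) = exp(−0.000093 × 2000) = 0.83027
R(pressure transmitter) = exp(−0.00014 × 2000) = 0.75578
R(trip amplifier) = exp(−0.000031 × 2000) = 0.93988
R(logic solver) = exp(−0.000015 × 2000) = 0.97045
R(level switch) = exp(−0.00014 × 2000) = 0.75578
R(solenoid valve) = exp(−0.000010 × 2000) = 0.98020
Parallel (trip amplifier, logic solver, and level switch): 1 − (1 − 0.93988)(1 − 0.97045)(1 − 0.75578) = 0.99957
Series (pressure transmitter, [0.99957], and solenoid valve): 0.75578 × 0.99957 × 0.98020 = 0.74050
Parallel (shutdown valve and [0.74050]): 1 − (1 − 0.83027)(1 − 0.74050) = 0.956

0.956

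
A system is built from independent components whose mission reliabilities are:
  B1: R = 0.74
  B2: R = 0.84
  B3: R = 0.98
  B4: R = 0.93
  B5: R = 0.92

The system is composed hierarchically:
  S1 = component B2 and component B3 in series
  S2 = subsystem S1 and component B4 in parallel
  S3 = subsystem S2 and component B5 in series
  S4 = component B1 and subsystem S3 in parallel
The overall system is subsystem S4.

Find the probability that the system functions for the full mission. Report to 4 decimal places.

Series (B2 and B3): 0.840000 × 0.980000 = 0.823200
Parallel ([0.823200] and B4): 1 − (1 − 0.823200)(1 − 0.930000) = 0.987624
Series ([0.987624] and B5): 0.987624 × 0.920000 = 0.908614
Parallel (B1 and [0.908614]): 1 − (1 − 0.740000)(1 − 0.908614) = 0.9762

0.9762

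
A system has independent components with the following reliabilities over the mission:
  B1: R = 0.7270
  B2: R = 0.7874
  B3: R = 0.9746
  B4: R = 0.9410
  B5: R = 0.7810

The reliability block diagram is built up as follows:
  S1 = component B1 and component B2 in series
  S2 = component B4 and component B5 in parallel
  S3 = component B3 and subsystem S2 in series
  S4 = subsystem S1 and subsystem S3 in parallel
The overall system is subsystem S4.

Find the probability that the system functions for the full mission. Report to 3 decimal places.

0.984

Series (B1 and B2): 0.72700 × 0.78740 = 0.57244
Parallel (B4 and B5): 1 − (1 − 0.94100)(1 − 0.78100) = 0.98708
Series (B3 and [0.98708]): 0.97460 × 0.98708 = 0.96201
Parallel ([0.57244] and [0.96201]): 1 − (1 − 0.57244)(1 − 0.96201) = 0.984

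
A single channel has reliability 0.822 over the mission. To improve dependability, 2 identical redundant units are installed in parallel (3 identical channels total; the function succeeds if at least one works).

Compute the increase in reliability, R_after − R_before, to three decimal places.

R_before = 0.822
R_after = 1 − (1 − 0.822)^3 = 0.994
ΔR = 0.994 − 0.822 = 0.172

0.172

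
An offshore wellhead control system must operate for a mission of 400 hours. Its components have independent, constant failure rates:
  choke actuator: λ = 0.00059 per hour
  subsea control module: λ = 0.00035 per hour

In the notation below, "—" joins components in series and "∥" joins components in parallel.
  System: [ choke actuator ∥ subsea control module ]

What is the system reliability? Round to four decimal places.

0.9725

R(choke actuator) = exp(−0.00059 × 400) = 0.789781
R(subsea control module) = exp(−0.00035 × 400) = 0.869358
Parallel (choke actuator and subsea control module): 1 − (1 − 0.789781)(1 − 0.869358) = 0.9725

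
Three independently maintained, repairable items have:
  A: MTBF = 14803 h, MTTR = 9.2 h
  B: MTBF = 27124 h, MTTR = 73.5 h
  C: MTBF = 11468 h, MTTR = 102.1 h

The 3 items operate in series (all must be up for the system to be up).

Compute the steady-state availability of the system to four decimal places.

0.9879

A(A) = MTBF/(MTBF+MTTR) = 14803/(14803+9.2) = 0.999379
A(B) = MTBF/(MTBF+MTTR) = 27124/(27124+73.5) = 0.997298
A(C) = MTBF/(MTBF+MTTR) = 11468/(11468+102.1) = 0.991176
Series availability: 0.999379 × 0.997298 × 0.991176 = 0.9879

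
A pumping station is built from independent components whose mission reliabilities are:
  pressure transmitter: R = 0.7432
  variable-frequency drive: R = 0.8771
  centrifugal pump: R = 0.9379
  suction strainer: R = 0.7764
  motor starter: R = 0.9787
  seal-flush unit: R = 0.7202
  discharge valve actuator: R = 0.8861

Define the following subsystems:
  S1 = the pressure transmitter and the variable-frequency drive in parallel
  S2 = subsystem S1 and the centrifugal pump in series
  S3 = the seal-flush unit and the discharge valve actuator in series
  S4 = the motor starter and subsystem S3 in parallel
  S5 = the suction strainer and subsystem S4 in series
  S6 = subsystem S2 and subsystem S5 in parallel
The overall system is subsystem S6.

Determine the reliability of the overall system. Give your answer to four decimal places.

0.9789

Parallel (pressure transmitter and variable-frequency drive): 1 − (1 − 0.743200)(1 − 0.877100) = 0.968439
Series ([0.968439] and centrifugal pump): 0.968439 × 0.937900 = 0.908299
Series (seal-flush unit and discharge valve actuator): 0.720200 × 0.886100 = 0.638169
Parallel (motor starter and [0.638169]): 1 − (1 − 0.978700)(1 − 0.638169) = 0.992293
Series (suction strainer and [0.992293]): 0.776400 × 0.992293 = 0.770416
Parallel ([0.908299] and [0.770416]): 1 − (1 − 0.908299)(1 − 0.770416) = 0.9789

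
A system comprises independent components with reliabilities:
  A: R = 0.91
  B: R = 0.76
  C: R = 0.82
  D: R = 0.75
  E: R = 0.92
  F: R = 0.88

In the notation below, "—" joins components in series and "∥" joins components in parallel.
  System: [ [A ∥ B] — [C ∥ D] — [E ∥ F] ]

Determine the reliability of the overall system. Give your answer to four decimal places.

0.9254

Parallel (A and B): 1 − (1 − 0.910000)(1 − 0.760000) = 0.978400
Parallel (C and D): 1 − (1 − 0.820000)(1 − 0.750000) = 0.955000
Parallel (E and F): 1 − (1 − 0.920000)(1 − 0.880000) = 0.990400
Series ([0.978400], [0.955000], and [0.990400]): 0.978400 × 0.955000 × 0.990400 = 0.9254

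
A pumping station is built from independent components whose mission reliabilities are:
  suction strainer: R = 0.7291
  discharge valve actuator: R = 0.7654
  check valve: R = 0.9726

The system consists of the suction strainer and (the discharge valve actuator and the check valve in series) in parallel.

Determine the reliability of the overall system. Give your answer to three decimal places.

0.931

Series (discharge valve actuator and check valve): 0.76540 × 0.97260 = 0.74443
Parallel (suction strainer and [0.74443]): 1 − (1 − 0.72910)(1 − 0.74443) = 0.931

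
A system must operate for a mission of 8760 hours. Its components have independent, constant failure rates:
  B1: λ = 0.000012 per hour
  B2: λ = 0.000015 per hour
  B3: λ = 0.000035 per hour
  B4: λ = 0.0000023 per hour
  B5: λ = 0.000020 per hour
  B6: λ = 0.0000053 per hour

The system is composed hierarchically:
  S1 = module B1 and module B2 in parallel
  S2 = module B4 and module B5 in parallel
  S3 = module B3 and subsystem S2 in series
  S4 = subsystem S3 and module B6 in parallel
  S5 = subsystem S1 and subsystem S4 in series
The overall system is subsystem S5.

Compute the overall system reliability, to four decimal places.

R(B1) = exp(−0.000012 × 8760) = 0.900216
R(B2) = exp(−0.000015 × 8760) = 0.876867
R(B3) = exp(−0.000035 × 8760) = 0.735945
R(B4) = exp(−0.0000023 × 8760) = 0.980054
R(B5) = exp(−0.000020 × 8760) = 0.839289
R(B6) = exp(−0.0000053 × 8760) = 0.954633
Parallel (B1 and B2): 1 − (1 − 0.900216)(1 − 0.876867) = 0.987713
Parallel (B4 and B5): 1 − (1 − 0.980054)(1 − 0.839289) = 0.996794
Series (B3 and [0.996794]): 0.735945 × 0.996794 = 0.733586
Parallel ([0.733586] and B6): 1 − (1 − 0.733586)(1 − 0.954633) = 0.987914
Series ([0.987713] and [0.987914]): 0.987713 × 0.987914 = 0.9758

0.9758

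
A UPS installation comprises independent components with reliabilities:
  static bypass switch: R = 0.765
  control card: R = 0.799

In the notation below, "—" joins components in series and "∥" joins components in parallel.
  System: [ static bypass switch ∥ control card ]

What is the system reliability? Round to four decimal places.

Parallel (static bypass switch and control card): 1 − (1 − 0.765000)(1 − 0.799000) = 0.9528

0.9528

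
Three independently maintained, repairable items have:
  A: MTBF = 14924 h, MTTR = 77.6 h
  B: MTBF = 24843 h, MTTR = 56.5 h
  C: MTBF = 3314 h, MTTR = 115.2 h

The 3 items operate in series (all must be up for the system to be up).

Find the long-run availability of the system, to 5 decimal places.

0.95923

A(A) = MTBF/(MTBF+MTTR) = 14924/(14924+77.6) = 0.994827
A(B) = MTBF/(MTBF+MTTR) = 24843/(24843+56.5) = 0.997731
A(C) = MTBF/(MTBF+MTTR) = 3314/(3314+115.2) = 0.966406
Series availability: 0.994827 × 0.997731 × 0.966406 = 0.95923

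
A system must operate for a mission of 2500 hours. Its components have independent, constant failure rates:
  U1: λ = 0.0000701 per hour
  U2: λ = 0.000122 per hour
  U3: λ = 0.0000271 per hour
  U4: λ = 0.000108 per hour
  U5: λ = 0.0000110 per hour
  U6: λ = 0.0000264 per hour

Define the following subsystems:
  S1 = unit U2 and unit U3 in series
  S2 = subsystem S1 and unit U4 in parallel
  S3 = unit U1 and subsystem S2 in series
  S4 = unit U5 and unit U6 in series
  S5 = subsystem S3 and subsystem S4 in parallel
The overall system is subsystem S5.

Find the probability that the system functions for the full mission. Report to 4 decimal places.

0.9801

R(U1) = exp(−0.0000701 × 2500) = 0.839247
R(U2) = exp(−0.000122 × 2500) = 0.737123
R(U3) = exp(−0.0000271 × 2500) = 0.934494
R(U4) = exp(−0.000108 × 2500) = 0.763379
R(U5) = exp(−0.0000110 × 2500) = 0.972875
R(U6) = exp(−0.0000264 × 2500) = 0.936131
Series (U2 and U3): 0.737123 × 0.934494 = 0.688837
Parallel ([0.688837] and U4): 1 − (1 − 0.688837)(1 − 0.763379) = 0.926372
Series (U1 and [0.926372]): 0.839247 × 0.926372 = 0.777455
Series (U5 and U6): 0.972875 × 0.936131 = 0.910738
Parallel ([0.777455] and [0.910738]): 1 − (1 − 0.777455)(1 − 0.910738) = 0.9801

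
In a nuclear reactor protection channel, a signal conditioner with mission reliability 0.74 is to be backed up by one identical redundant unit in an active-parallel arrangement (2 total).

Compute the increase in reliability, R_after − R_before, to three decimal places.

R_before = 0.74
R_after = 1 − (1 − 0.74)^2 = 0.932
ΔR = 0.932 − 0.74 = 0.192

0.192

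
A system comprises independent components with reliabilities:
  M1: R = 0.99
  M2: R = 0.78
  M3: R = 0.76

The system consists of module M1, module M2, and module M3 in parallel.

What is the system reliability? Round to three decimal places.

Parallel (M1, M2, and M3): 1 − (1 − 0.99000)(1 − 0.78000)(1 − 0.76000) = 0.999

0.999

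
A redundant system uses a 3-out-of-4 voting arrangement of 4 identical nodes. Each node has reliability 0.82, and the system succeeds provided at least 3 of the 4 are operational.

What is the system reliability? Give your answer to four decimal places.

0.8491

R = Σ_{i=3}^{4} C(4,i) p^i (1−p)^{4−i} with p = 0.82
C(4,3)·0.82^3·0.18^1 = 0.396985
C(4,4)·0.82^4·0.18^0 = 0.452122
Sum = 0.8491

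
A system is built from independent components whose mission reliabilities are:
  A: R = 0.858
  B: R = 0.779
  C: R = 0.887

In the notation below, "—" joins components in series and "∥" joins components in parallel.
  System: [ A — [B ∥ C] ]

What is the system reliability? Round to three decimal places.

Parallel (B and C): 1 − (1 − 0.77900)(1 − 0.88700) = 0.97503
Series (A and [0.97503]): 0.85800 × 0.97503 = 0.837

0.837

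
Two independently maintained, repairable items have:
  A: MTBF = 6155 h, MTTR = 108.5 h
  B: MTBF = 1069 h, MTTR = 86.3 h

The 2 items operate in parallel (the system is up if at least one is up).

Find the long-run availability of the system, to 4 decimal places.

A(A) = MTBF/(MTBF+MTTR) = 6155/(6155+108.5) = 0.982677
A(B) = MTBF/(MTBF+MTTR) = 1069/(1069+86.3) = 0.925301
Parallel availability: 1 − (1 − 0.982677)(1 − 0.925301) = 0.9987

0.9987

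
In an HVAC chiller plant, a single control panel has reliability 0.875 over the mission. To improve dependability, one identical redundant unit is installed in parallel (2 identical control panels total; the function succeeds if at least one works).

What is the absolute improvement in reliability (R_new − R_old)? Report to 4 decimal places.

0.1094

R_before = 0.875
R_after = 1 − (1 − 0.875)^2 = 0.9844
ΔR = 0.9844 − 0.875 = 0.1094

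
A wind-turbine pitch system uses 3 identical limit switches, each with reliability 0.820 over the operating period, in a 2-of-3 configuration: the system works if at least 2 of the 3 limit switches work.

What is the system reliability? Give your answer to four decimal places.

0.9145

R = Σ_{i=2}^{3} C(3,i) p^i (1−p)^{3−i} with p = 0.820
C(3,2)·0.820^2·0.180^1 = 0.363096
C(3,3)·0.820^3·0.180^0 = 0.551368
Sum = 0.9145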